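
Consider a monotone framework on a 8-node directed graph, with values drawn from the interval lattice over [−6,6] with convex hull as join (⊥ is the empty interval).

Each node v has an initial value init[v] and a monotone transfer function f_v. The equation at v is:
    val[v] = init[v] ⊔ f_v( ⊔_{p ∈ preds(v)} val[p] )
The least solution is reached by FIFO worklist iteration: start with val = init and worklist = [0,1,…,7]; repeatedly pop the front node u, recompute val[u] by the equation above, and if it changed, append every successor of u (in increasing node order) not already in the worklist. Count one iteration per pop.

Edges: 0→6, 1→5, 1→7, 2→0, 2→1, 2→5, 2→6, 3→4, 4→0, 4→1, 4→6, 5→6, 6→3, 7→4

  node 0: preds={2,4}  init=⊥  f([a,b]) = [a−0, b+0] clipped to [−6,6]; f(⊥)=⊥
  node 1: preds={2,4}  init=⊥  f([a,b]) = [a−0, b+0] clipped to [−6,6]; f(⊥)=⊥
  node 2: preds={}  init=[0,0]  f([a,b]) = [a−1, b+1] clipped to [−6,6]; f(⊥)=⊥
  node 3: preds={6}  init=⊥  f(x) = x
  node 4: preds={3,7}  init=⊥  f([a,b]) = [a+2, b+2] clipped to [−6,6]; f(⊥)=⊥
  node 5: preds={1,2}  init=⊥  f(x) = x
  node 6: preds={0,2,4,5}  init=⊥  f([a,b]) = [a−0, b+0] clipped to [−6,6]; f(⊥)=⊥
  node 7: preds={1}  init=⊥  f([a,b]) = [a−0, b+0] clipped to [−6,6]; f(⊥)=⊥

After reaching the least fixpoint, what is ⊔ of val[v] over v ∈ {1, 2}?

[0,6]

Iteration log — 34 steps:
  step 1. node 0  ⊔preds=[0,0]  new=[0,0]  old=⊥  +wl: 
  step 2. node 1  ⊔preds=[0,0]  new=[0,0]  old=⊥  +wl: 
  step 3. node 2  ⊔preds=⊥  new=[0,0]  stable
  step 4. node 3  ⊔preds=⊥  new=⊥  stable
  step 5. node 4  ⊔preds=⊥  new=⊥  stable
  step 6. node 5  ⊔preds=[0,0]  new=[0,0]  old=⊥  +wl: 
  step 7. node 6  ⊔preds=[0,0]  new=[0,0]  old=⊥  +wl: 3
  step 8. node 7  ⊔preds=[0,0]  new=[0,0]  old=⊥  +wl: 4
  step 9. node 3  ⊔preds=[0,0]  new=[0,0]  old=⊥  +wl: 
  step 10. node 4  ⊔preds=[0,0]  new=[2,2]  old=⊥  +wl: 0,1,6
  step 11. node 0  ⊔preds=[0,2]  new=[0,2]  old=[0,0]  +wl: 
  step 12. node 1  ⊔preds=[0,2]  new=[0,2]  old=[0,0]  +wl: 5,7
  step 13. node 6  ⊔preds=[0,2]  new=[0,2]  old=[0,0]  +wl: 3
  step 14. node 5  ⊔preds=[0,2]  new=[0,2]  old=[0,0]  +wl: 6
  step 15. node 7  ⊔preds=[0,2]  new=[0,2]  old=[0,0]  +wl: 4
  step 16. node 3  ⊔preds=[0,2]  new=[0,2]  old=[0,0]  +wl: 
  step 17. node 6  ⊔preds=[0,2]  new=[0,2]  stable
  step 18. node 4  ⊔preds=[0,2]  new=[2,4]  old=[2,2]  +wl: 0,1,6
  step 19. node 0  ⊔preds=[0,4]  new=[0,4]  old=[0,2]  +wl: 
  step 20. node 1  ⊔preds=[0,4]  new=[0,4]  old=[0,2]  +wl: 5,7
  step 21. node 6  ⊔preds=[0,4]  new=[0,4]  old=[0,2]  +wl: 3
  step 22. node 5  ⊔preds=[0,4]  new=[0,4]  old=[0,2]  +wl: 6
  step 23. node 7  ⊔preds=[0,4]  new=[0,4]  old=[0,2]  +wl: 4
  step 24. node 3  ⊔preds=[0,4]  new=[0,4]  old=[0,2]  +wl: 
  step 25. node 6  ⊔preds=[0,4]  new=[0,4]  stable
  step 26. node 4  ⊔preds=[0,4]  new=[2,6]  old=[2,4]  +wl: 0,1,6
  step 27. node 0  ⊔preds=[0,6]  new=[0,6]  old=[0,4]  +wl: 
  step 28. node 1  ⊔preds=[0,6]  new=[0,6]  old=[0,4]  +wl: 5,7
  step 29. node 6  ⊔preds=[0,6]  new=[0,6]  old=[0,4]  +wl: 3
  step 30. node 5  ⊔preds=[0,6]  new=[0,6]  old=[0,4]  +wl: 6
  step 31. node 7  ⊔preds=[0,6]  new=[0,6]  old=[0,4]  +wl: 4
  step 32. node 3  ⊔preds=[0,6]  new=[0,6]  old=[0,4]  +wl: 
  step 33. node 6  ⊔preds=[0,6]  new=[0,6]  stable
  step 34. node 4  ⊔preds=[0,6]  new=[2,6]  stable

Least fixpoint reached:
  node 0: [0,6]
  node 1: [0,6]
  node 2: [0,0]
  node 3: [0,6]
  node 4: [2,6]
  node 5: [0,6]
  node 6: [0,6]
  node 7: [0,6]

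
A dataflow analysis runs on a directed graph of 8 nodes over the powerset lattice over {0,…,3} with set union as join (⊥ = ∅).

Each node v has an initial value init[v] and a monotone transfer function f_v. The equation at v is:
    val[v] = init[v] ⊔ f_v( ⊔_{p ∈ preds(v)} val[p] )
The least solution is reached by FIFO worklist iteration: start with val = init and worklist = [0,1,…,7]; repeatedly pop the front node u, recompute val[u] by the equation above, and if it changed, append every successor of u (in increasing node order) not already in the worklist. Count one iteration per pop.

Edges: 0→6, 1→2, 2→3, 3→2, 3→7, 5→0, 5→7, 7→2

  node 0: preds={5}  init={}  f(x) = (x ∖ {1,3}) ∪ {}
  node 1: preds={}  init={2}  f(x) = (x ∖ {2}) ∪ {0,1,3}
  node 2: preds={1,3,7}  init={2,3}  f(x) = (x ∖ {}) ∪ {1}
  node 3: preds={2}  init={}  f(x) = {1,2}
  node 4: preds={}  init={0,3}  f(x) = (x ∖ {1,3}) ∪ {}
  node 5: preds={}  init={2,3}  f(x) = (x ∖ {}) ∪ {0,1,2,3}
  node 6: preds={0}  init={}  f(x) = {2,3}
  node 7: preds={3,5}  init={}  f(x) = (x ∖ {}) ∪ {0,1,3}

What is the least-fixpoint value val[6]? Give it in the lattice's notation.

{2,3}

Worklist (11 pops):
  #1 pop 0: in={2,3} → {2} (was {}); enqueue []
  #2 pop 1: in={} → {0,1,2,3} (was {2}); enqueue []
  #3 pop 2: in={0,1,2,3} → {0,1,2,3} (was {2,3}); enqueue []
  #4 pop 3: in={0,1,2,3} → {1,2} (was {}); enqueue [2]
  #5 pop 4: in={} → {0,3} (no change)
  #6 pop 5: in={} → {0,1,2,3} (was {2,3}); enqueue [0]
  #7 pop 6: in={2} → {2,3} (was {}); enqueue []
  #8 pop 7: in={0,1,2,3} → {0,1,2,3} (was {}); enqueue []
  #9 pop 2: in={0,1,2,3} → {0,1,2,3} (no change)
  #10 pop 0: in={0,1,2,3} → {0,2} (was {2}); enqueue [6]
  #11 pop 6: in={0,2} → {2,3} (no change)

Fixpoint:
  val[0] = {0,2}
  val[1] = {0,1,2,3}
  val[2] = {0,1,2,3}
  val[3] = {1,2}
  val[4] = {0,3}
  val[5] = {0,1,2,3}
  val[6] = {2,3}
  val[7] = {0,1,2,3}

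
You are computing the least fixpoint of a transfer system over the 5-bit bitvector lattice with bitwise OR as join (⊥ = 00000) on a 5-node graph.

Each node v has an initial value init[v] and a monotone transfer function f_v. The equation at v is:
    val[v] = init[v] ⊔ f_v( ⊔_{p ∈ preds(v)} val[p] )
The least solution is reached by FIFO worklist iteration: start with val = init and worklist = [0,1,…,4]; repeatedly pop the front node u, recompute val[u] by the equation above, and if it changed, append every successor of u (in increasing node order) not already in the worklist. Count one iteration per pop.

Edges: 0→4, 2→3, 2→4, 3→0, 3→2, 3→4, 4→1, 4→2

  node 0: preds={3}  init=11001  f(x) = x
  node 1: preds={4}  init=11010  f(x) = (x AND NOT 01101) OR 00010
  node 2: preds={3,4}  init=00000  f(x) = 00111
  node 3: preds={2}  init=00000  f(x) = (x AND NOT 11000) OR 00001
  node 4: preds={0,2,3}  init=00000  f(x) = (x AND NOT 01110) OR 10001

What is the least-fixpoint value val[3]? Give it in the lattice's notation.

00111

Worklist (9 pops):
  #1 pop 0: in=00000 → 11001 (no change)
  #2 pop 1: in=00000 → 11010 (no change)
  #3 pop 2: in=00000 → 00111 (was 00000); enqueue []
  #4 pop 3: in=00111 → 00111 (was 00000); enqueue [0,2]
  #5 pop 4: in=11111 → 10001 (was 00000); enqueue [1]
  #6 pop 0: in=00111 → 11111 (was 11001); enqueue [4]
  #7 pop 2: in=10111 → 00111 (no change)
  #8 pop 1: in=10001 → 11010 (no change)
  #9 pop 4: in=11111 → 10001 (no change)

Fixpoint:
  val[0] = 11111
  val[1] = 11010
  val[2] = 00111
  val[3] = 00111
  val[4] = 10001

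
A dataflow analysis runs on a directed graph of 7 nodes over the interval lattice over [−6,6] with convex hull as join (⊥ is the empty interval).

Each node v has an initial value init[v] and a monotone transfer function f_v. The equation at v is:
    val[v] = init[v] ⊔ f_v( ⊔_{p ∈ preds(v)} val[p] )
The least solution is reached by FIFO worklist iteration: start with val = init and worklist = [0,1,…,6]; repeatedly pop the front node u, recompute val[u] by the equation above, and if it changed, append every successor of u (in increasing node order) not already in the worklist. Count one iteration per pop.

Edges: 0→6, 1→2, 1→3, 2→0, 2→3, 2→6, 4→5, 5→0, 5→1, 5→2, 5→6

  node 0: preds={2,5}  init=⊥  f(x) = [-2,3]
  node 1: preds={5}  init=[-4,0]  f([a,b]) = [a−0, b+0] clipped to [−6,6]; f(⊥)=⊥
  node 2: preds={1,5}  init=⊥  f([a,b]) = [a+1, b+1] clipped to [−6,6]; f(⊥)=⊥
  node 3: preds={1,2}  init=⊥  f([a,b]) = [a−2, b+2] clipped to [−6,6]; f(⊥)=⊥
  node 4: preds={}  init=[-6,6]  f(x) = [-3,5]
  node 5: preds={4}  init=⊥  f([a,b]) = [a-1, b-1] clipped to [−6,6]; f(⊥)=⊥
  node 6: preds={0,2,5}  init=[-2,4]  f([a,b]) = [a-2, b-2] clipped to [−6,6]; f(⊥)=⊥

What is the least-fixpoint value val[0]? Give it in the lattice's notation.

Iteration log — 13 steps:
  step 1. node 0  ⊔preds=⊥  new=[-2,3]  old=⊥  +wl: 
  step 2. node 1  ⊔preds=⊥  new=[-4,0]  stable
  step 3. node 2  ⊔preds=[-4,0]  new=[-3,1]  old=⊥  +wl: 0
  step 4. node 3  ⊔preds=[-4,1]  new=[-6,3]  old=⊥  +wl: 
  step 5. node 4  ⊔preds=⊥  new=[-6,6]  stable
  step 6. node 5  ⊔preds=[-6,6]  new=[-6,5]  old=⊥  +wl: 1,2
  step 7. node 6  ⊔preds=[-6,5]  new=[-6,4]  old=[-2,4]  +wl: 
  step 8. node 0  ⊔preds=[-6,5]  new=[-2,3]  stable
  step 9. node 1  ⊔preds=[-6,5]  new=[-6,5]  old=[-4,0]  +wl: 3
  step 10. node 2  ⊔preds=[-6,5]  new=[-5,6]  old=[-3,1]  +wl: 0,6
  step 11. node 3  ⊔preds=[-6,6]  new=[-6,6]  old=[-6,3]  +wl: 
  step 12. node 0  ⊔preds=[-6,6]  new=[-2,3]  stable
  step 13. node 6  ⊔preds=[-6,6]  new=[-6,4]  stable

Least fixpoint reached:
  node 0: [-2,3]
  node 1: [-6,5]
  node 2: [-5,6]
  node 3: [-6,6]
  node 4: [-6,6]
  node 5: [-6,5]
  node 6: [-6,4]

[-2,3]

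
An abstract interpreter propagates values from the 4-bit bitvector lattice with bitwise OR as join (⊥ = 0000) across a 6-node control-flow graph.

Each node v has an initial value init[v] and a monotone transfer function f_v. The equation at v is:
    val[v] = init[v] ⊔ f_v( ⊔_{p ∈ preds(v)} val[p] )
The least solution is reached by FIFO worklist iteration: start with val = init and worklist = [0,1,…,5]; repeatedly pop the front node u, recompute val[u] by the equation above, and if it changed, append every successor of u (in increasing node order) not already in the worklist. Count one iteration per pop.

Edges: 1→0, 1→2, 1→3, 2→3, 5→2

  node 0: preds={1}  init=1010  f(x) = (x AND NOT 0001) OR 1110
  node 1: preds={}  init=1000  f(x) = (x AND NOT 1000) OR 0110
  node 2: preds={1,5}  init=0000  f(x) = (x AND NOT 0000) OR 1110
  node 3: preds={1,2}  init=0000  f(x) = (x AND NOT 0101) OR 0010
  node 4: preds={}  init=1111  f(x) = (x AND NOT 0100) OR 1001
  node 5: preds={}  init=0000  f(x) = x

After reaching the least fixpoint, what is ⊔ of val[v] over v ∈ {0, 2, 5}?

Trace (7 dequeues):
  [1] u=0 | in 1000 | out 1110 | prev 1010 | push {}
  [2] u=1 | in 0000 | out 1110 | prev 1000 | push {0}
  [3] u=2 | in 1110 | out 1110 | prev 0000 | push {}
  [4] u=3 | in 1110 | out 1010 | prev 0000 | push {}
  [5] u=4 | in 0000 | out 1111 | ==
  [6] u=5 | in 0000 | out 0000 | ==
  [7] u=0 | in 1110 | out 1110 | ==

Converged values:
  [0] 1110
  [1] 1110
  [2] 1110
  [3] 1010
  [4] 1111
  [5] 0000

1110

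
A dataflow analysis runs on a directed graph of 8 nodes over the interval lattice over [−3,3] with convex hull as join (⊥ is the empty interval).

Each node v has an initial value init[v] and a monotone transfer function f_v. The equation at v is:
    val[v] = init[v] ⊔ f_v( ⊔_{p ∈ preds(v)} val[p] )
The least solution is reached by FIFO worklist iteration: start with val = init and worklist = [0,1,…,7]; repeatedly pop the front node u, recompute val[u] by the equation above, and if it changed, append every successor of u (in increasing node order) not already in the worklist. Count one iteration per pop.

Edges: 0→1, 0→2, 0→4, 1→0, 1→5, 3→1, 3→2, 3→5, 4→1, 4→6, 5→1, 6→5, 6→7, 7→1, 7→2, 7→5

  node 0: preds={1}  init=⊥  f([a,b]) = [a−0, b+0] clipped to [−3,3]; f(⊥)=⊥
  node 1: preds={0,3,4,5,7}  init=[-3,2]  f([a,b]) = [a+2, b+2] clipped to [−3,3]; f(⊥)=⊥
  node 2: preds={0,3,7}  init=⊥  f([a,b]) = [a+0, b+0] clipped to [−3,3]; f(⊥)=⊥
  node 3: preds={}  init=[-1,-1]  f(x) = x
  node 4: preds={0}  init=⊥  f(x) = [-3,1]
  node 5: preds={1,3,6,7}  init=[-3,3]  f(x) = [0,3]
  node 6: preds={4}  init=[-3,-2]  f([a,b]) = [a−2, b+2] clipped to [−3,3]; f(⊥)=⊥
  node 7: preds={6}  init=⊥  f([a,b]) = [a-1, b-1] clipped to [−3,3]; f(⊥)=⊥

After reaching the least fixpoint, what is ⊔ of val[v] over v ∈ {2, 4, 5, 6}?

[-3,3]

Trace (13 dequeues):
  [1] u=0 | in [-3,2] | out [-3,2] | prev ⊥ | push {}
  [2] u=1 | in [-3,3] | out [-3,3] | prev [-3,2] | push {0}
  [3] u=2 | in [-3,2] | out [-3,2] | prev ⊥ | push {}
  [4] u=3 | in ⊥ | out [-1,-1] | ==
  [5] u=4 | in [-3,2] | out [-3,1] | prev ⊥ | push {1}
  [6] u=5 | in [-3,3] | out [-3,3] | ==
  [7] u=6 | in [-3,1] | out [-3,3] | prev [-3,-2] | push {5}
  [8] u=7 | in [-3,3] | out [-3,2] | prev ⊥ | push {2}
  [9] u=0 | in [-3,3] | out [-3,3] | prev [-3,2] | push {4}
  [10] u=1 | in [-3,3] | out [-3,3] | ==
  [11] u=5 | in [-3,3] | out [-3,3] | ==
  [12] u=2 | in [-3,3] | out [-3,3] | prev [-3,2] | push {}
  [13] u=4 | in [-3,3] | out [-3,1] | ==

Converged values:
  [0] [-3,3]
  [1] [-3,3]
  [2] [-3,3]
  [3] [-1,-1]
  [4] [-3,1]
  [5] [-3,3]
  [6] [-3,3]
  [7] [-3,2]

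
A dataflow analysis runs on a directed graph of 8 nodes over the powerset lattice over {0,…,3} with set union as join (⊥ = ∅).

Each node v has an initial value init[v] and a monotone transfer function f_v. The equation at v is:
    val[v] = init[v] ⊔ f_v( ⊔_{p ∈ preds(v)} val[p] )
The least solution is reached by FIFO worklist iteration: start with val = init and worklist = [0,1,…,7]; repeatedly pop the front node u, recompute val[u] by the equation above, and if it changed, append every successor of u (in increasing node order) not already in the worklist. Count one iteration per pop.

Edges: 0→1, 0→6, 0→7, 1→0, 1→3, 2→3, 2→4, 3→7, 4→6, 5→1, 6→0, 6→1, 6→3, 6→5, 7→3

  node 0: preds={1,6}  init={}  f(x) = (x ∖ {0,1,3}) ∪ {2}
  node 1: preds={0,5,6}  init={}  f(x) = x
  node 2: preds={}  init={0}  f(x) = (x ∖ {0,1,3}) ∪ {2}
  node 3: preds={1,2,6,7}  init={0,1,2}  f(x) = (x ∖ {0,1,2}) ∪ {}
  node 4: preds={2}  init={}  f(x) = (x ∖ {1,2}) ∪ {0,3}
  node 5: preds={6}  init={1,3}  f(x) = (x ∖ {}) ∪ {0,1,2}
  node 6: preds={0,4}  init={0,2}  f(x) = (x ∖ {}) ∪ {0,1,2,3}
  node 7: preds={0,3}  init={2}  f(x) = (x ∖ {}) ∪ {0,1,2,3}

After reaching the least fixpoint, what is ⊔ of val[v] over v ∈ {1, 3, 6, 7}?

Worklist (12 pops):
  #1 pop 0: in={0,2} → {2} (was {}); enqueue []
  #2 pop 1: in={0,1,2,3} → {0,1,2,3} (was {}); enqueue [0]
  #3 pop 2: in={} → {0,2} (was {0}); enqueue []
  #4 pop 3: in={0,1,2,3} → {0,1,2,3} (was {0,1,2}); enqueue []
  #5 pop 4: in={0,2} → {0,3} (was {}); enqueue []
  #6 pop 5: in={0,2} → {0,1,2,3} (was {1,3}); enqueue [1]
  #7 pop 6: in={0,2,3} → {0,1,2,3} (was {0,2}); enqueue [3,5]
  #8 pop 7: in={0,1,2,3} → {0,1,2,3} (was {2}); enqueue []
  #9 pop 0: in={0,1,2,3} → {2} (no change)
  #10 pop 1: in={0,1,2,3} → {0,1,2,3} (no change)
  #11 pop 3: in={0,1,2,3} → {0,1,2,3} (no change)
  #12 pop 5: in={0,1,2,3} → {0,1,2,3} (no change)

Fixpoint:
  val[0] = {2}
  val[1] = {0,1,2,3}
  val[2] = {0,2}
  val[3] = {0,1,2,3}
  val[4] = {0,3}
  val[5] = {0,1,2,3}
  val[6] = {0,1,2,3}
  val[7] = {0,1,2,3}

{0,1,2,3}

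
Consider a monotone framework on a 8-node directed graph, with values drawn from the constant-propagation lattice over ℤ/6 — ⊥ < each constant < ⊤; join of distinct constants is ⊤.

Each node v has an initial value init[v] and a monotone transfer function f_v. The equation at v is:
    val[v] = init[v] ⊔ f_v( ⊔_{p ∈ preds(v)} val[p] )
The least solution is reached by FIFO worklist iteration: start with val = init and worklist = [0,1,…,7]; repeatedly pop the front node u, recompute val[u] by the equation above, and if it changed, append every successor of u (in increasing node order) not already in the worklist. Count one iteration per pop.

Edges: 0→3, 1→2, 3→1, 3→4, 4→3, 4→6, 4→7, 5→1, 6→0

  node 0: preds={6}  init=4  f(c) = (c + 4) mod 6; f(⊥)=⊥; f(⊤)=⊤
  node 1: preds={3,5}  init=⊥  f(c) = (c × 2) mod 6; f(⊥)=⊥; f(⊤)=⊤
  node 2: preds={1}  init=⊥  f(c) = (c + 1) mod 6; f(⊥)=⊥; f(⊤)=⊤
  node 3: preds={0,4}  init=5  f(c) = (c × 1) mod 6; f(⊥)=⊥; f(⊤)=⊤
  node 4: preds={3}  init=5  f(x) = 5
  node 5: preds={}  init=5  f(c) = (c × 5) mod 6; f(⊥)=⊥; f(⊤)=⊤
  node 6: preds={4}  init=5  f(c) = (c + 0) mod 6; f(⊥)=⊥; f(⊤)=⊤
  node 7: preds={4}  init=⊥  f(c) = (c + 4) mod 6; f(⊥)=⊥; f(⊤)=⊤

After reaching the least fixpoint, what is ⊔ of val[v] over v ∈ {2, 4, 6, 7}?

Iteration log — 10 steps:
  step 1. node 0  ⊔preds=5  new=⊤  old=4  +wl: 
  step 2. node 1  ⊔preds=5  new=4  old=⊥  +wl: 
  step 3. node 2  ⊔preds=4  new=5  old=⊥  +wl: 
  step 4. node 3  ⊔preds=⊤  new=⊤  old=5  +wl: 1
  step 5. node 4  ⊔preds=⊤  new=5  stable
  step 6. node 5  ⊔preds=⊥  new=5  stable
  step 7. node 6  ⊔preds=5  new=5  stable
  step 8. node 7  ⊔preds=5  new=3  old=⊥  +wl: 
  step 9. node 1  ⊔preds=⊤  new=⊤  old=4  +wl: 2
  step 10. node 2  ⊔preds=⊤  new=⊤  old=5  +wl: 

Least fixpoint reached:
  node 0: ⊤
  node 1: ⊤
  node 2: ⊤
  node 3: ⊤
  node 4: 5
  node 5: 5
  node 6: 5
  node 7: 3

⊤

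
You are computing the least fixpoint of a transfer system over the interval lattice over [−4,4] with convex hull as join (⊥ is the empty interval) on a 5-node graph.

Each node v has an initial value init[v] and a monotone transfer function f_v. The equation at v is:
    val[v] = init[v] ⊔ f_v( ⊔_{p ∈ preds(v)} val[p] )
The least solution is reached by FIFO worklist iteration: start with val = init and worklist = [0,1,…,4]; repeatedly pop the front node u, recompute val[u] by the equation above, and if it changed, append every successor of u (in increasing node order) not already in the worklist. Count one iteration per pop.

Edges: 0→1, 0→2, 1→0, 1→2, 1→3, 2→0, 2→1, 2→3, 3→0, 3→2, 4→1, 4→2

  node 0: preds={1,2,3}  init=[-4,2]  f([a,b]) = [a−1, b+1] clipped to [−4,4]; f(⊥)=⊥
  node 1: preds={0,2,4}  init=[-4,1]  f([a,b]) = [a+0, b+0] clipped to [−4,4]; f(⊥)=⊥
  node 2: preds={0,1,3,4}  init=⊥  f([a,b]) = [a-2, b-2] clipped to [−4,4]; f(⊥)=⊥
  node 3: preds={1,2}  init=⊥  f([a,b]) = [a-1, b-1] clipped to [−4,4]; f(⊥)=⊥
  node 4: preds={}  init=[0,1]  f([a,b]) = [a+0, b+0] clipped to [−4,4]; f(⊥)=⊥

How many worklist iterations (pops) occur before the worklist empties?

17

Iteration log — 17 steps:
  step 1. node 0  ⊔preds=[-4,1]  new=[-4,2]  stable
  step 2. node 1  ⊔preds=[-4,2]  new=[-4,2]  old=[-4,1]  +wl: 0
  step 3. node 2  ⊔preds=[-4,2]  new=[-4,0]  old=⊥  +wl: 1
  step 4. node 3  ⊔preds=[-4,2]  new=[-4,1]  old=⊥  +wl: 2
  step 5. node 4  ⊔preds=⊥  new=[0,1]  stable
  step 6. node 0  ⊔preds=[-4,2]  new=[-4,3]  old=[-4,2]  +wl: 
  step 7. node 1  ⊔preds=[-4,3]  new=[-4,3]  old=[-4,2]  +wl: 0,3
  step 8. node 2  ⊔preds=[-4,3]  new=[-4,1]  old=[-4,0]  +wl: 1
  step 9. node 0  ⊔preds=[-4,3]  new=[-4,4]  old=[-4,3]  +wl: 2
  step 10. node 3  ⊔preds=[-4,3]  new=[-4,2]  old=[-4,1]  +wl: 0
  step 11. node 1  ⊔preds=[-4,4]  new=[-4,4]  old=[-4,3]  +wl: 3
  step 12. node 2  ⊔preds=[-4,4]  new=[-4,2]  old=[-4,1]  +wl: 1
  step 13. node 0  ⊔preds=[-4,4]  new=[-4,4]  stable
  step 14. node 3  ⊔preds=[-4,4]  new=[-4,3]  old=[-4,2]  +wl: 0,2
  step 15. node 1  ⊔preds=[-4,4]  new=[-4,4]  stable
  step 16. node 0  ⊔preds=[-4,4]  new=[-4,4]  stable
  step 17. node 2  ⊔preds=[-4,4]  new=[-4,2]  stable

Least fixpoint reached:
  node 0: [-4,4]
  node 1: [-4,4]
  node 2: [-4,2]
  node 3: [-4,3]
  node 4: [0,1]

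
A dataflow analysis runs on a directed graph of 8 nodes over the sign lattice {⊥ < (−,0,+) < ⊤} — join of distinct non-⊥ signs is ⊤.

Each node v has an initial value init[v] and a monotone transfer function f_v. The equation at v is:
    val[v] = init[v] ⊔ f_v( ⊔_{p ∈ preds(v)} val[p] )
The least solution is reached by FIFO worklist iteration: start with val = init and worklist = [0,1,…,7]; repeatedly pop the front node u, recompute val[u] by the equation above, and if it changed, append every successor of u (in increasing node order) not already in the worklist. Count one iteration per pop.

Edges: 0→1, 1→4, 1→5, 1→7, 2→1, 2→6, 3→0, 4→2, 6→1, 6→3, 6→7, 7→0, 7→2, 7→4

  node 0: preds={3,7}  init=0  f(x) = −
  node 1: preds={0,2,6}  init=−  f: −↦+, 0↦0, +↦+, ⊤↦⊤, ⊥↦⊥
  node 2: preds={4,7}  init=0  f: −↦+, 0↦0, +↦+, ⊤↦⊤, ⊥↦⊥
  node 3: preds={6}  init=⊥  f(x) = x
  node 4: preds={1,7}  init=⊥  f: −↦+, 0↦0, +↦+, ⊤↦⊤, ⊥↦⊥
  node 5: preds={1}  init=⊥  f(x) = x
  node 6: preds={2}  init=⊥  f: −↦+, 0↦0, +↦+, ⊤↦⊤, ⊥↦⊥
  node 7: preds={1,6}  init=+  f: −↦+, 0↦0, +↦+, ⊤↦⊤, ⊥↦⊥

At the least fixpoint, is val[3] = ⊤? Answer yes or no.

yes

Trace (13 dequeues):
  [1] u=0 | in + | out ⊤ | prev 0 | push {}
  [2] u=1 | in ⊤ | out ⊤ | prev − | push {}
  [3] u=2 | in + | out ⊤ | prev 0 | push {1}
  [4] u=3 | in ⊥ | out ⊥ | ==
  [5] u=4 | in ⊤ | out ⊤ | prev ⊥ | push {2}
  [6] u=5 | in ⊤ | out ⊤ | prev ⊥ | push {}
  [7] u=6 | in ⊤ | out ⊤ | prev ⊥ | push {3}
  [8] u=7 | in ⊤ | out ⊤ | prev + | push {0,4}
  [9] u=1 | in ⊤ | out ⊤ | ==
  [10] u=2 | in ⊤ | out ⊤ | ==
  [11] u=3 | in ⊤ | out ⊤ | prev ⊥ | push {}
  [12] u=0 | in ⊤ | out ⊤ | ==
  [13] u=4 | in ⊤ | out ⊤ | ==

Converged values:
  [0] ⊤
  [1] ⊤
  [2] ⊤
  [3] ⊤
  [4] ⊤
  [5] ⊤
  [6] ⊤
  [7] ⊤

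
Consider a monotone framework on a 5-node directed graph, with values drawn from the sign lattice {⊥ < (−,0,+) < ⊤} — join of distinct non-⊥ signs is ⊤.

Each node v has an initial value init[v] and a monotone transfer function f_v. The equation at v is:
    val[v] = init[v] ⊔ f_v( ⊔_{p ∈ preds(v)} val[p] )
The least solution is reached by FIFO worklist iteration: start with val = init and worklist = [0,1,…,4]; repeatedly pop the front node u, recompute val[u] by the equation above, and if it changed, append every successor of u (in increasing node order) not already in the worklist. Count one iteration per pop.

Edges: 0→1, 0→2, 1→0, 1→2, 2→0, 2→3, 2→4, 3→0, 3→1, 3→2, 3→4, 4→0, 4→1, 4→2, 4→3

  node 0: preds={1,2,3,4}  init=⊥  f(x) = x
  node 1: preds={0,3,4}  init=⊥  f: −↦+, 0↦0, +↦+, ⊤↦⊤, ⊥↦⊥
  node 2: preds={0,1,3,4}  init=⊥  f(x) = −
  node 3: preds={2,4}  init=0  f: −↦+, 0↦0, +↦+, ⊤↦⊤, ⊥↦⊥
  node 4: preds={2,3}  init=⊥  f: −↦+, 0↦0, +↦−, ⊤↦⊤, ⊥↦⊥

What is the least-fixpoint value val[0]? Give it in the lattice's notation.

Iteration log — 10 steps:
  step 1. node 0  ⊔preds=0  new=0  old=⊥  +wl: 
  step 2. node 1  ⊔preds=0  new=0  old=⊥  +wl: 0
  step 3. node 2  ⊔preds=0  new=−  old=⊥  +wl: 
  step 4. node 3  ⊔preds=−  new=⊤  old=0  +wl: 1,2
  step 5. node 4  ⊔preds=⊤  new=⊤  old=⊥  +wl: 3
  step 6. node 0  ⊔preds=⊤  new=⊤  old=0  +wl: 
  step 7. node 1  ⊔preds=⊤  new=⊤  old=0  +wl: 0
  step 8. node 2  ⊔preds=⊤  new=−  stable
  step 9. node 3  ⊔preds=⊤  new=⊤  stable
  step 10. node 0  ⊔preds=⊤  new=⊤  stable

Least fixpoint reached:
  node 0: ⊤
  node 1: ⊤
  node 2: −
  node 3: ⊤
  node 4: ⊤

⊤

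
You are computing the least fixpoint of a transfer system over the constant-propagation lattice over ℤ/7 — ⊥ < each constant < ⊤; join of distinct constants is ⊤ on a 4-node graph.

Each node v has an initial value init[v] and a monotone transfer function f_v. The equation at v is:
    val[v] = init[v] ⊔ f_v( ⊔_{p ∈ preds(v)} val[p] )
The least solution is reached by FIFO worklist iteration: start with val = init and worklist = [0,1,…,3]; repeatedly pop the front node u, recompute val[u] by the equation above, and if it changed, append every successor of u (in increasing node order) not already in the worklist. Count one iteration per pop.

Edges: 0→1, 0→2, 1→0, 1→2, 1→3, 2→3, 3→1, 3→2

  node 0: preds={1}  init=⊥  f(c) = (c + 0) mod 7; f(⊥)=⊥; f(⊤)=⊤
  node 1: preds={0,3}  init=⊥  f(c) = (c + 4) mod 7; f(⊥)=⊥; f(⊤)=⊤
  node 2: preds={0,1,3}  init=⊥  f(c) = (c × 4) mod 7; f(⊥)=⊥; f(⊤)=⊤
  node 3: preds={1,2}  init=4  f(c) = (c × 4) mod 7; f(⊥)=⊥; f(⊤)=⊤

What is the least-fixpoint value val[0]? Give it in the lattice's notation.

Trace (11 dequeues):
  [1] u=0 | in ⊥ | out ⊥ | ==
  [2] u=1 | in 4 | out 1 | prev ⊥ | push {0}
  [3] u=2 | in ⊤ | out ⊤ | prev ⊥ | push {}
  [4] u=3 | in ⊤ | out ⊤ | prev 4 | push {1,2}
  [5] u=0 | in 1 | out 1 | prev ⊥ | push {}
  [6] u=1 | in ⊤ | out ⊤ | prev 1 | push {0,3}
  [7] u=2 | in ⊤ | out ⊤ | ==
  [8] u=0 | in ⊤ | out ⊤ | prev 1 | push {1,2}
  [9] u=3 | in ⊤ | out ⊤ | ==
  [10] u=1 | in ⊤ | out ⊤ | ==
  [11] u=2 | in ⊤ | out ⊤ | ==

Converged values:
  [0] ⊤
  [1] ⊤
  [2] ⊤
  [3] ⊤

⊤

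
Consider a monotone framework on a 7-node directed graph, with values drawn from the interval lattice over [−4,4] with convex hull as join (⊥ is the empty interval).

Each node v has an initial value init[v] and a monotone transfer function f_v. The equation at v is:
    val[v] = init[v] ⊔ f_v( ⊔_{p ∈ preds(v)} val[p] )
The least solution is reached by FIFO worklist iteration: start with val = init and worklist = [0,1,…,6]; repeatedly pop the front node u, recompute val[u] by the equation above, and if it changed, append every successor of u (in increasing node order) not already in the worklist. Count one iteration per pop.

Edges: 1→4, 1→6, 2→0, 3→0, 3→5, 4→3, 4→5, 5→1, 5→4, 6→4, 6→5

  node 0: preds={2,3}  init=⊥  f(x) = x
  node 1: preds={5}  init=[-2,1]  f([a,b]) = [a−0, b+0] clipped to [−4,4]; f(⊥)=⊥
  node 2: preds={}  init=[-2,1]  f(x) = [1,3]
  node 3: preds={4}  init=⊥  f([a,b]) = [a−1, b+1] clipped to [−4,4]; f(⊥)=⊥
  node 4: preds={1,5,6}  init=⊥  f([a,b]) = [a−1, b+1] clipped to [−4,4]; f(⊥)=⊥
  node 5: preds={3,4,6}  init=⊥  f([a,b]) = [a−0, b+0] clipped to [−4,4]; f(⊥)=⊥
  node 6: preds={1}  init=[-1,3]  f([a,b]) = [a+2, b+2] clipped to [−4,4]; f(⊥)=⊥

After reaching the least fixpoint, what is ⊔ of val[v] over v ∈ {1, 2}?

[-4,4]

Iteration log — 21 steps:
  step 1. node 0  ⊔preds=[-2,1]  new=[-2,1]  old=⊥  +wl: 
  step 2. node 1  ⊔preds=⊥  new=[-2,1]  stable
  step 3. node 2  ⊔preds=⊥  new=[-2,3]  old=[-2,1]  +wl: 0
  step 4. node 3  ⊔preds=⊥  new=⊥  stable
  step 5. node 4  ⊔preds=[-2,3]  new=[-3,4]  old=⊥  +wl: 3
  step 6. node 5  ⊔preds=[-3,4]  new=[-3,4]  old=⊥  +wl: 1,4
  step 7. node 6  ⊔preds=[-2,1]  new=[-1,3]  stable
  step 8. node 0  ⊔preds=[-2,3]  new=[-2,3]  old=[-2,1]  +wl: 
  step 9. node 3  ⊔preds=[-3,4]  new=[-4,4]  old=⊥  +wl: 0,5
  step 10. node 1  ⊔preds=[-3,4]  new=[-3,4]  old=[-2,1]  +wl: 6
  step 11. node 4  ⊔preds=[-3,4]  new=[-4,4]  old=[-3,4]  +wl: 3
  step 12. node 0  ⊔preds=[-4,4]  new=[-4,4]  old=[-2,3]  +wl: 
  step 13. node 5  ⊔preds=[-4,4]  new=[-4,4]  old=[-3,4]  +wl: 1,4
  step 14. node 6  ⊔preds=[-3,4]  new=[-1,4]  old=[-1,3]  +wl: 5
  step 15. node 3  ⊔preds=[-4,4]  new=[-4,4]  stable
  step 16. node 1  ⊔preds=[-4,4]  new=[-4,4]  old=[-3,4]  +wl: 6
  step 17. node 4  ⊔preds=[-4,4]  new=[-4,4]  stable
  step 18. node 5  ⊔preds=[-4,4]  new=[-4,4]  stable
  step 19. node 6  ⊔preds=[-4,4]  new=[-2,4]  old=[-1,4]  +wl: 4,5
  step 20. node 4  ⊔preds=[-4,4]  new=[-4,4]  stable
  step 21. node 5  ⊔preds=[-4,4]  new=[-4,4]  stable

Least fixpoint reached:
  node 0: [-4,4]
  node 1: [-4,4]
  node 2: [-2,3]
  node 3: [-4,4]
  node 4: [-4,4]
  node 5: [-4,4]
  node 6: [-2,4]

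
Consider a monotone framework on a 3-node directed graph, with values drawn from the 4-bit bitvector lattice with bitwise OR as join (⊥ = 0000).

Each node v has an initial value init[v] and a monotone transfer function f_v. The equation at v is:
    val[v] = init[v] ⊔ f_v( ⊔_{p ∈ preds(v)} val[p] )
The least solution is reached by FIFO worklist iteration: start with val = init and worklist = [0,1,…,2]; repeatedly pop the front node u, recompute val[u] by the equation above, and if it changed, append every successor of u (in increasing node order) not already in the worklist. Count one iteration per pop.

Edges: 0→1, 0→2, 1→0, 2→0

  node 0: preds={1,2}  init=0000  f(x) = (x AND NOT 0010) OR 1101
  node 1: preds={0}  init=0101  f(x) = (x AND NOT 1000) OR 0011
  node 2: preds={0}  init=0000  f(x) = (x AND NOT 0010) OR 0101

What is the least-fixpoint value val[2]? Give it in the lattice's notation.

1101

Iteration log — 4 steps:
  step 1. node 0  ⊔preds=0101  new=1101  old=0000  +wl: 
  step 2. node 1  ⊔preds=1101  new=0111  old=0101  +wl: 0
  step 3. node 2  ⊔preds=1101  new=1101  old=0000  +wl: 
  step 4. node 0  ⊔preds=1111  new=1101  stable

Least fixpoint reached:
  node 0: 1101
  node 1: 0111
  node 2: 1101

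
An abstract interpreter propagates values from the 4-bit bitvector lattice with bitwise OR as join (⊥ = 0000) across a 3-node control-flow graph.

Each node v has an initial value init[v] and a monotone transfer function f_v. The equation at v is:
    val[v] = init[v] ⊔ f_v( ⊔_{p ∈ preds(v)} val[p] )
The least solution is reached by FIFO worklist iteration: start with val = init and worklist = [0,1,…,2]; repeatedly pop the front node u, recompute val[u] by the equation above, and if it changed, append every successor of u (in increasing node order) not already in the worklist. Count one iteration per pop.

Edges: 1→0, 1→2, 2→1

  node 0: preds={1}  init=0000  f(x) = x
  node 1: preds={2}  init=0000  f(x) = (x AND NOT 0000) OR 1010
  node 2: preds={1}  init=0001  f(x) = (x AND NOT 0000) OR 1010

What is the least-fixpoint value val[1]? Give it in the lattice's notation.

1011

Worklist (5 pops):
  #1 pop 0: in=0000 → 0000 (no change)
  #2 pop 1: in=0001 → 1011 (was 0000); enqueue [0]
  #3 pop 2: in=1011 → 1011 (was 0001); enqueue [1]
  #4 pop 0: in=1011 → 1011 (was 0000); enqueue []
  #5 pop 1: in=1011 → 1011 (no change)

Fixpoint:
  val[0] = 1011
  val[1] = 1011
  val[2] = 1011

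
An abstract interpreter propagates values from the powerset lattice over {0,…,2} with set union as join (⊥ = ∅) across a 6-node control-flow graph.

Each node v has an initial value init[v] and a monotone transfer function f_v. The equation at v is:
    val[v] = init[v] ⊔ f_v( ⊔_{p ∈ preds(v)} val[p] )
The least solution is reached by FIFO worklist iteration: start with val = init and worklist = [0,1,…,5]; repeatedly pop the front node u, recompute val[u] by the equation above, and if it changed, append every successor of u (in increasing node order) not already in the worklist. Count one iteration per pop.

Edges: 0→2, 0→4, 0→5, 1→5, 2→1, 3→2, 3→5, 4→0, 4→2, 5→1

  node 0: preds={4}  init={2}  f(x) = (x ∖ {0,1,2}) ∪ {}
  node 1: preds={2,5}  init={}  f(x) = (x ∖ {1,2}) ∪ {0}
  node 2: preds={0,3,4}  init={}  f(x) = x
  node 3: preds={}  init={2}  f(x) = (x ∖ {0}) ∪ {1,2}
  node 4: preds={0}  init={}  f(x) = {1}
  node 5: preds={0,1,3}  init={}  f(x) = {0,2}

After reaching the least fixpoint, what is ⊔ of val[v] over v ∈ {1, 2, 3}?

Worklist (10 pops):
  #1 pop 0: in={} → {2} (no change)
  #2 pop 1: in={} → {0} (was {}); enqueue []
  #3 pop 2: in={2} → {2} (was {}); enqueue [1]
  #4 pop 3: in={} → {1,2} (was {2}); enqueue [2]
  #5 pop 4: in={2} → {1} (was {}); enqueue [0]
  #6 pop 5: in={0,1,2} → {0,2} (was {}); enqueue []
  #7 pop 1: in={0,2} → {0} (no change)
  #8 pop 2: in={1,2} → {1,2} (was {2}); enqueue [1]
  #9 pop 0: in={1} → {2} (no change)
  #10 pop 1: in={0,1,2} → {0} (no change)

Fixpoint:
  val[0] = {2}
  val[1] = {0}
  val[2] = {1,2}
  val[3] = {1,2}
  val[4] = {1}
  val[5] = {0,2}

{0,1,2}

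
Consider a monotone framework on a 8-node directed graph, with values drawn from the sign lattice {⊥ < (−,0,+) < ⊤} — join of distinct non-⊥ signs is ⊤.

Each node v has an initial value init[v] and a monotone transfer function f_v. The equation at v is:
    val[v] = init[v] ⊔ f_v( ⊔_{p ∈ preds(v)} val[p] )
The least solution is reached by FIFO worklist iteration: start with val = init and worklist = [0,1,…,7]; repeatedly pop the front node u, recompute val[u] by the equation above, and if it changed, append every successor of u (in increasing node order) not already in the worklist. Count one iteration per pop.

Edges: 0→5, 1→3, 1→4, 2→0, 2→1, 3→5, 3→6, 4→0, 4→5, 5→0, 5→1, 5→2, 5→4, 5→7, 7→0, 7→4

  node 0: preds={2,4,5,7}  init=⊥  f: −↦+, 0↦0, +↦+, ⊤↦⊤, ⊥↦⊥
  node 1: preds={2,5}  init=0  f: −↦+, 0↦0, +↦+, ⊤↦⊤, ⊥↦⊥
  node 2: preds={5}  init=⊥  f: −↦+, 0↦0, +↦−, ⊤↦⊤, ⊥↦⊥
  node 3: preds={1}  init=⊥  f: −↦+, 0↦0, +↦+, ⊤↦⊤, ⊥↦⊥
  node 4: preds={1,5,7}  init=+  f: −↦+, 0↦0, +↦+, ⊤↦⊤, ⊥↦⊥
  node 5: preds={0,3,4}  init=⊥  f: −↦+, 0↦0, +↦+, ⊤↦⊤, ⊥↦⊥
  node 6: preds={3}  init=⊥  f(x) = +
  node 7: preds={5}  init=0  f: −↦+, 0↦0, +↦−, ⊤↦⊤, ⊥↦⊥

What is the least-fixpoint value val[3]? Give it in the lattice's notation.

⊤

Iteration log — 17 steps:
  step 1. node 0  ⊔preds=⊤  new=⊤  old=⊥  +wl: 
  step 2. node 1  ⊔preds=⊥  new=0  stable
  step 3. node 2  ⊔preds=⊥  new=⊥  stable
  step 4. node 3  ⊔preds=0  new=0  old=⊥  +wl: 
  step 5. node 4  ⊔preds=0  new=⊤  old=+  +wl: 0
  step 6. node 5  ⊔preds=⊤  new=⊤  old=⊥  +wl: 1,2,4
  step 7. node 6  ⊔preds=0  new=+  old=⊥  +wl: 
  step 8. node 7  ⊔preds=⊤  new=⊤  old=0  +wl: 
  step 9. node 0  ⊔preds=⊤  new=⊤  stable
  step 10. node 1  ⊔preds=⊤  new=⊤  old=0  +wl: 3
  step 11. node 2  ⊔preds=⊤  new=⊤  old=⊥  +wl: 0,1
  step 12. node 4  ⊔preds=⊤  new=⊤  stable
  step 13. node 3  ⊔preds=⊤  new=⊤  old=0  +wl: 5,6
  step 14. node 0  ⊔preds=⊤  new=⊤  stable
  step 15. node 1  ⊔preds=⊤  new=⊤  stable
  step 16. node 5  ⊔preds=⊤  new=⊤  stable
  step 17. node 6  ⊔preds=⊤  new=+  stable

Least fixpoint reached:
  node 0: ⊤
  node 1: ⊤
  node 2: ⊤
  node 3: ⊤
  node 4: ⊤
  node 5: ⊤
  node 6: +
  node 7: ⊤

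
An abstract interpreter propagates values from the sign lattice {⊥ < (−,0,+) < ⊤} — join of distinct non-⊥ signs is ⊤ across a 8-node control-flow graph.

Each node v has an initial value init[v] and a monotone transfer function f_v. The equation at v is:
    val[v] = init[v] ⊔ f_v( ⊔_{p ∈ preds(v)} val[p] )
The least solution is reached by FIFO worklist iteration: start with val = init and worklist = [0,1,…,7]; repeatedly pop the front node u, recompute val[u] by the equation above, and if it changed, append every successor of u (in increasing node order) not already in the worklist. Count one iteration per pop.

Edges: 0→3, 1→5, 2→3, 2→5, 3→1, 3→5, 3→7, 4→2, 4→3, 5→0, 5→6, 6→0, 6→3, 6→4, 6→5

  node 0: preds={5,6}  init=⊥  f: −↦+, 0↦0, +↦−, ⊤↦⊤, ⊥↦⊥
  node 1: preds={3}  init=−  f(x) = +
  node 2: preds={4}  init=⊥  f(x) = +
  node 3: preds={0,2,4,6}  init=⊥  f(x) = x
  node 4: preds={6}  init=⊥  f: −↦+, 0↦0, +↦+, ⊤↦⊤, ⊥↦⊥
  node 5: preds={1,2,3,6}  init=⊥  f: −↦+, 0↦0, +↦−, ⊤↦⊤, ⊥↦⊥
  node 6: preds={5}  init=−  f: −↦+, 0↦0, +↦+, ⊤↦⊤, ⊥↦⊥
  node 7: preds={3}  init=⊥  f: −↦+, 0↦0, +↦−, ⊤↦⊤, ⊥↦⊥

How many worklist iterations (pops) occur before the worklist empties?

Trace (16 dequeues):
  [1] u=0 | in − | out + | prev ⊥ | push {}
  [2] u=1 | in ⊥ | out ⊤ | prev − | push {}
  [3] u=2 | in ⊥ | out + | prev ⊥ | push {}
  [4] u=3 | in ⊤ | out ⊤ | prev ⊥ | push {1}
  [5] u=4 | in − | out + | prev ⊥ | push {2,3}
  [6] u=5 | in ⊤ | out ⊤ | prev ⊥ | push {0}
  [7] u=6 | in ⊤ | out ⊤ | prev − | push {4,5}
  [8] u=7 | in ⊤ | out ⊤ | prev ⊥ | push {}
  [9] u=1 | in ⊤ | out ⊤ | ==
  [10] u=2 | in + | out + | ==
  [11] u=3 | in ⊤ | out ⊤ | ==
  [12] u=0 | in ⊤ | out ⊤ | prev + | push {3}
  [13] u=4 | in ⊤ | out ⊤ | prev + | push {2}
  [14] u=5 | in ⊤ | out ⊤ | ==
  [15] u=3 | in ⊤ | out ⊤ | ==
  [16] u=2 | in ⊤ | out + | ==

Converged values:
  [0] ⊤
  [1] ⊤
  [2] +
  [3] ⊤
  [4] ⊤
  [5] ⊤
  [6] ⊤
  [7] ⊤

16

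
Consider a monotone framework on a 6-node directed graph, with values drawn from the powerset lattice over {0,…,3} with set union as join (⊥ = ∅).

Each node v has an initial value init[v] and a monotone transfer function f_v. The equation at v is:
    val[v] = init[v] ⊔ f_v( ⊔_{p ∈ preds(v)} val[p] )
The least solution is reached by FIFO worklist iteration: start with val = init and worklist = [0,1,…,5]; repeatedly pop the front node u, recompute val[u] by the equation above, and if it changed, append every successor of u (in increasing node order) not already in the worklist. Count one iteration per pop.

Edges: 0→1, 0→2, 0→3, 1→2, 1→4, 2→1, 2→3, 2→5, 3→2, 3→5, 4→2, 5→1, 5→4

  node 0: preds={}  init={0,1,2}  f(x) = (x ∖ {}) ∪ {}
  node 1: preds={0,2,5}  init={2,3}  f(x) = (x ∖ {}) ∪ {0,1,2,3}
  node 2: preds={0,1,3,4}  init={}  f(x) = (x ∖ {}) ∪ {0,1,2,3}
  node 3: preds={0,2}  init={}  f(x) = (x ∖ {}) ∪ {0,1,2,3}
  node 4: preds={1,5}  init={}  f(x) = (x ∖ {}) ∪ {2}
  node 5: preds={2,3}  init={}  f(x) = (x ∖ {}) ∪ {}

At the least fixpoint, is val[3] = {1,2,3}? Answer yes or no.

no

Trace (9 dequeues):
  [1] u=0 | in {} | out {0,1,2} | ==
  [2] u=1 | in {0,1,2} | out {0,1,2,3} | prev {2,3} | push {}
  [3] u=2 | in {0,1,2,3} | out {0,1,2,3} | prev {} | push {1}
  [4] u=3 | in {0,1,2,3} | out {0,1,2,3} | prev {} | push {2}
  [5] u=4 | in {0,1,2,3} | out {0,1,2,3} | prev {} | push {}
  [6] u=5 | in {0,1,2,3} | out {0,1,2,3} | prev {} | push {4}
  [7] u=1 | in {0,1,2,3} | out {0,1,2,3} | ==
  [8] u=2 | in {0,1,2,3} | out {0,1,2,3} | ==
  [9] u=4 | in {0,1,2,3} | out {0,1,2,3} | ==

Converged values:
  [0] {0,1,2}
  [1] {0,1,2,3}
  [2] {0,1,2,3}
  [3] {0,1,2,3}
  [4] {0,1,2,3}
  [5] {0,1,2,3}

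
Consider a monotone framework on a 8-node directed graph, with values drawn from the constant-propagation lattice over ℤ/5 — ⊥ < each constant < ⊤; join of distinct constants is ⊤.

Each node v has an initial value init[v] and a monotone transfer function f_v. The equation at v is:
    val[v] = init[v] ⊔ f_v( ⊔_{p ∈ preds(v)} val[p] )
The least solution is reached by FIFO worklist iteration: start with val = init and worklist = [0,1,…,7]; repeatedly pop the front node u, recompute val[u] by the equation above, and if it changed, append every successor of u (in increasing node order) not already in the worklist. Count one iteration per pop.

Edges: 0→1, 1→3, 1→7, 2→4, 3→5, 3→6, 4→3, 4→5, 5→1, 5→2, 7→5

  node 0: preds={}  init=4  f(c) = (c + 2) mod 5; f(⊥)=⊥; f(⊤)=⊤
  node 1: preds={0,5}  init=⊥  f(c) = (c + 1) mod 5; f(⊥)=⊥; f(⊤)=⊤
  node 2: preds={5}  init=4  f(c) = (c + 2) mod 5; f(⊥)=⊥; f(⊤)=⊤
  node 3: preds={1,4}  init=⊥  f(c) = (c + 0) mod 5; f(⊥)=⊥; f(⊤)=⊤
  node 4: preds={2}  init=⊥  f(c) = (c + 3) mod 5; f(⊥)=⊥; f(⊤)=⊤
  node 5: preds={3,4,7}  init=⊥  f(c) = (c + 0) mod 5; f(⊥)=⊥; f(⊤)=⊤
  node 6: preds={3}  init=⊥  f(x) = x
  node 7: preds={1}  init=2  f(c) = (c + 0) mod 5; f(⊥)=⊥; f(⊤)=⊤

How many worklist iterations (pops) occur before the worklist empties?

Trace (18 dequeues):
  [1] u=0 | in ⊥ | out 4 | ==
  [2] u=1 | in 4 | out 0 | prev ⊥ | push {}
  [3] u=2 | in ⊥ | out 4 | ==
  [4] u=3 | in 0 | out 0 | prev ⊥ | push {}
  [5] u=4 | in 4 | out 2 | prev ⊥ | push {3}
  [6] u=5 | in ⊤ | out ⊤ | prev ⊥ | push {1,2}
  [7] u=6 | in 0 | out 0 | prev ⊥ | push {}
  [8] u=7 | in 0 | out ⊤ | prev 2 | push {5}
  [9] u=3 | in ⊤ | out ⊤ | prev 0 | push {6}
  [10] u=1 | in ⊤ | out ⊤ | prev 0 | push {3,7}
  [11] u=2 | in ⊤ | out ⊤ | prev 4 | push {4}
  [12] u=5 | in ⊤ | out ⊤ | ==
  [13] u=6 | in ⊤ | out ⊤ | prev 0 | push {}
  [14] u=3 | in ⊤ | out ⊤ | ==
  [15] u=7 | in ⊤ | out ⊤ | ==
  [16] u=4 | in ⊤ | out ⊤ | prev 2 | push {3,5}
  [17] u=3 | in ⊤ | out ⊤ | ==
  [18] u=5 | in ⊤ | out ⊤ | ==

Converged values:
  [0] 4
  [1] ⊤
  [2] ⊤
  [3] ⊤
  [4] ⊤
  [5] ⊤
  [6] ⊤
  [7] ⊤

18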